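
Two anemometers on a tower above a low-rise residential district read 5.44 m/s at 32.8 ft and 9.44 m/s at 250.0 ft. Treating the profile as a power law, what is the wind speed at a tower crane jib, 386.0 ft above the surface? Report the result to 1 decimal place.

First find α: α = ln(V₂/V₁)/ln(z₂/z₁) = ln(9.44/5.44)/ln(250.0/32.8) = 0.55118/2.03103 = 0.2714
Extrapolate from 250.0 ft to 386.0 ft: V₃ = 9.44 × (386.0/250.0)^0.2714 = 9.44 × 1.1251 = 10.6210 m/s

10.6 m/s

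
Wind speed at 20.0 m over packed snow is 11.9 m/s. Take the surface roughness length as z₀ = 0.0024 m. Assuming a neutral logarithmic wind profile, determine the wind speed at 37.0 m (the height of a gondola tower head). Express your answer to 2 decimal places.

Log law: V(z) ∝ ln(z/z₀), so V₂/V₁ = ln(z₂/z₀) / ln(z₁/z₀).
ln(37.0/0.0024) = 9.6432, ln(20.0/0.0024) = 9.0280
V₂ = 11.9 × 9.6432/9.0280 = 11.9 × 1.0681 = 12.7109 m/s

12.71 m/s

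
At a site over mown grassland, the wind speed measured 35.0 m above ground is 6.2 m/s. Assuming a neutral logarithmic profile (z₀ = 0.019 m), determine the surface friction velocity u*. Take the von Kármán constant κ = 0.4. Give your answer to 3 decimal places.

Log law: V(z) = (u*/κ) · ln(z/z₀) ⇒ u* = κ · V / ln(z/z₀)
u* = 0.4 × 6.2 / ln(35.0/0.019) = 0.4 × 6.2 / 7.5187
   = 2.4800 / 7.5187 = 0.3298 m/s

u* ≈ 0.330 m/s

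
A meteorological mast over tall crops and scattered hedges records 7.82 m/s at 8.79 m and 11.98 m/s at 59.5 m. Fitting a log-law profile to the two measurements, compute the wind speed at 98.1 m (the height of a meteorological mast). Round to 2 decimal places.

Log law: V ∝ ln(z/z₀). From the pair, with r = V₁/V₂ = 0.65275,
ln z₀ = (ln z₁ − r·ln z₂)/(1 − r) = (2.1736 − 0.65275×4.0860)/0.34725 = -1.4213 → z₀ = 0.2414 m
V₃ = V₁ · ln(z₃/z₀)/ln(z₁/z₀) = 7.82 × 6.0072/3.5949 = 13.0677 m/s

13.07 m/s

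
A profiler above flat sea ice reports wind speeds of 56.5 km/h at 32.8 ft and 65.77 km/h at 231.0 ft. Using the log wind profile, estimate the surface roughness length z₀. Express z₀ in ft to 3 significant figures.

z₀ ≈ 0.000223 ft

Log law: V(z) ∝ ln(z/z₀). With r = V₁/V₂ = 56.5/65.77 = 0.85905,
r · ln(z₂/z₀) = ln(z₁/z₀) ⇒ ln z₀ = (ln z₁ − r·ln z₂)/(1 − r)
ln z₀ = (3.49043 − 0.85905×5.44242) / 0.14095 = -8.4068
z₀ = exp(-8.4068) = 0.0002233 ft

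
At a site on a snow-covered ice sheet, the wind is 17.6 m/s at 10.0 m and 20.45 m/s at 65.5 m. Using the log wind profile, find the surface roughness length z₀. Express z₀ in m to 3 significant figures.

z₀ ≈ 0.0000911 m

Log law: V(z) ∝ ln(z/z₀). With r = V₁/V₂ = 17.6/20.45 = 0.86064,
r · ln(z₂/z₀) = ln(z₁/z₀) ⇒ ln z₀ = (ln z₁ − r·ln z₂)/(1 − r)
ln z₀ = (2.30259 − 0.86064×4.18205) / 0.13936 = -9.3039
z₀ = exp(-9.3039) = 0.00009107 m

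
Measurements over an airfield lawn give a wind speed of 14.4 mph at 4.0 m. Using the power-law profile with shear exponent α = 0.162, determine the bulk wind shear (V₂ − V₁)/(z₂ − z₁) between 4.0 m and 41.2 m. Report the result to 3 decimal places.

Power law: V₂ = V₁ · (z₂/z₁)^α = 14.4 × (10.3000)^0.162 = 21.0108 mph
ΔV/Δz = (21.0108 − 14.4)/(41.2 − 4.0) = 6.6108/37.2000 = 0.17771 mph/m

0.178 mph/m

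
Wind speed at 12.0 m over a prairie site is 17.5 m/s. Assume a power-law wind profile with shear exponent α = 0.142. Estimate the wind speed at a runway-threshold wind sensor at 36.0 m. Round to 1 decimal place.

Power-law profile: V₂ = V₁ · (z₂/z₁)^α
V₂ = 17.5 × (36.0/12.0)^0.142 = 17.5 × (3.0000)^0.142
    = 17.5 × 1.1688 = 20.4545 m/s

20.5 m/s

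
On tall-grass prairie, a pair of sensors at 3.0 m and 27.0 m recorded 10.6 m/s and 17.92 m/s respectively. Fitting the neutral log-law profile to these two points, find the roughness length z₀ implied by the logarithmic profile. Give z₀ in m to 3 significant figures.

z₀ ≈ 0.125 m

Log law: V(z) ∝ ln(z/z₀). With r = V₁/V₂ = 10.6/17.92 = 0.59152,
r · ln(z₂/z₀) = ln(z₁/z₀) ⇒ ln z₀ = (ln z₁ − r·ln z₂)/(1 − r)
ln z₀ = (1.09861 − 0.59152×3.29584) / 0.40848 = -2.0832
z₀ = exp(-2.0832) = 0.1245 m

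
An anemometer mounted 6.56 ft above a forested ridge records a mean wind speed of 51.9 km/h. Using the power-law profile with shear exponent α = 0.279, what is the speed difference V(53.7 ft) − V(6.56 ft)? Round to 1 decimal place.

41.4 km/h

Power law: V₂ = V₁ · (z₂/z₁)^α = 51.9 × (8.1860)^0.279 = 93.3070 km/h
ΔV = 93.3070 − 51.9 = 41.4070 km/h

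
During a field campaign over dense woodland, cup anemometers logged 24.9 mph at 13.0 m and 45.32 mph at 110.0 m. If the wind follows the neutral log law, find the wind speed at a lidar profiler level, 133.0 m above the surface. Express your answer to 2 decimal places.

47.14 mph

Log law: V ∝ ln(z/z₀). From the pair, with r = V₁/V₂ = 0.54943,
ln z₀ = (ln z₁ − r·ln z₂)/(1 − r) = (2.5649 − 0.54943×4.7005)/0.45057 = -0.0391 → z₀ = 0.9617 m
V₃ = V₁ · ln(z₃/z₀)/ln(z₁/z₀) = 24.9 × 4.9295/2.6041 = 47.1355 mph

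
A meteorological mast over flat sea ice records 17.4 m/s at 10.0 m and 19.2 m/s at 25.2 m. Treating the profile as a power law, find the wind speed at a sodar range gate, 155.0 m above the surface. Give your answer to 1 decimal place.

First find α: α = ln(V₂/V₁)/ln(z₂/z₁) = ln(19.2/17.4)/ln(25.2/10.0) = 0.09844/0.92426 = 0.1065
Extrapolate from 25.2 m to 155.0 m: V₃ = 19.2 × (155.0/25.2)^0.1065 = 19.2 × 1.2135 = 23.2985 m/s

23.3 m/s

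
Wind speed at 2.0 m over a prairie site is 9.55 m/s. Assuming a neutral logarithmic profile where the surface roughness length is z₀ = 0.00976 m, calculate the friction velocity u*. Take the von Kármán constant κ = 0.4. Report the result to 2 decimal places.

u* ≈ 0.72 m/s

Log law: V(z) = (u*/κ) · ln(z/z₀) ⇒ u* = κ · V / ln(z/z₀)
u* = 0.4 × 9.55 / ln(2.0/0.00976) = 0.4 × 9.55 / 5.3226
   = 3.8200 / 5.3226 = 0.7177 m/s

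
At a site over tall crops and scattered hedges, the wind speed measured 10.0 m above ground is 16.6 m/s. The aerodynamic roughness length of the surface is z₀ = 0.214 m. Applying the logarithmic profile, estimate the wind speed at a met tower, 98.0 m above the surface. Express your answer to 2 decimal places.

26.46 m/s

Log law: V(z) ∝ ln(z/z₀), so V₂/V₁ = ln(z₂/z₀) / ln(z₁/z₀).
ln(98.0/0.214) = 6.1267, ln(10.0/0.214) = 3.8444
V₂ = 16.6 × 6.1267/3.8444 = 16.6 × 1.5937 = 26.4553 m/s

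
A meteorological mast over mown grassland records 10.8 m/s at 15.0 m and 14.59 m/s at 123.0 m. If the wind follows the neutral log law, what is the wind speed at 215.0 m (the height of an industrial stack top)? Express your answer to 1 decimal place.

15.6 m/s

Log law: V ∝ ln(z/z₀). From the pair, with r = V₁/V₂ = 0.74023,
ln z₀ = (ln z₁ − r·ln z₂)/(1 − r) = (2.7081 − 0.74023×4.8122)/0.25977 = -3.2879 → z₀ = 0.03733 m
V₃ = V₁ · ln(z₃/z₀)/ln(z₁/z₀) = 10.8 × 8.6585/5.9959 = 15.5959 m/s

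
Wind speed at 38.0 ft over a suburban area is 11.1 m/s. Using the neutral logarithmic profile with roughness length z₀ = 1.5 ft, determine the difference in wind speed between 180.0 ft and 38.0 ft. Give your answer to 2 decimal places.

Log law: V₂ = V₁ · ln(z₂/z₀)/ln(z₁/z₀) = 11.1 × 4.7875/3.2321 = 16.4416 m/s
ΔV = 16.4416 − 11.1 = 5.3416 m/s

5.34 m/s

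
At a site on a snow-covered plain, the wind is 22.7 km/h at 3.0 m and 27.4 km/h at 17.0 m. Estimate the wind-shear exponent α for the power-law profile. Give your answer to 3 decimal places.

α ≈ 0.108

Power law: V₂/V₁ = (z₂/z₁)^α ⇒ α = ln(V₂/V₁) / ln(z₂/z₁)
α = ln(27.4/22.7) / ln(17.0/3.0) = ln(1.2070) / ln(5.6667)
  = 0.18818 / 1.73460 = 0.10848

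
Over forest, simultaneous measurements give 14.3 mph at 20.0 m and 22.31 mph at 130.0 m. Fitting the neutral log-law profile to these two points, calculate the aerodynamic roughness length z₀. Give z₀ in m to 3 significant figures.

Log law: V(z) ∝ ln(z/z₀). With r = V₁/V₂ = 14.3/22.31 = 0.64097,
r · ln(z₂/z₀) = ln(z₁/z₀) ⇒ ln z₀ = (ln z₁ − r·ln z₂)/(1 − r)
ln z₀ = (2.99573 − 0.64097×4.86753) / 0.35903 = -0.3459
z₀ = exp(-0.3459) = 0.7076 m

z₀ ≈ 0.708 m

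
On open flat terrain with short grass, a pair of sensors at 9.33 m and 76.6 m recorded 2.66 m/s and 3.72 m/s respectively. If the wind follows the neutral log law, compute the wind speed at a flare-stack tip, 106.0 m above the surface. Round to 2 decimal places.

3.88 m/s

Log law: V ∝ ln(z/z₀). From the pair, with r = V₁/V₂ = 0.71505,
ln z₀ = (ln z₁ − r·ln z₂)/(1 − r) = (2.2332 − 0.71505×4.3386)/0.28495 = -3.0500 → z₀ = 0.04736 m
V₃ = V₁ · ln(z₃/z₀)/ln(z₁/z₀) = 2.66 × 7.7135/5.2833 = 3.8836 m/s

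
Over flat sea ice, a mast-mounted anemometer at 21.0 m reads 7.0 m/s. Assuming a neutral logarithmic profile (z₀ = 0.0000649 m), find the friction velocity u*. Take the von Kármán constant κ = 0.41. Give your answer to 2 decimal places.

Log law: V(z) = (u*/κ) · ln(z/z₀) ⇒ u* = κ · V / ln(z/z₀)
u* = 0.41 × 7.0 / ln(21.0/0.0000649) = 0.41 × 7.0 / 12.6872
   = 2.8700 / 12.6872 = 0.2262 m/s

u* ≈ 0.23 m/s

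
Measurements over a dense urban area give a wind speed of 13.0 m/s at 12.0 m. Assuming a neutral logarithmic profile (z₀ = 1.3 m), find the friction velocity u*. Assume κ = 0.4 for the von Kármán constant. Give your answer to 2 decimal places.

Log law: V(z) = (u*/κ) · ln(z/z₀) ⇒ u* = κ · V / ln(z/z₀)
u* = 0.4 × 13.0 / ln(12.0/1.3) = 0.4 × 13.0 / 2.2225
   = 5.2000 / 2.2225 = 2.3397 m/s

u* ≈ 2.34 m/s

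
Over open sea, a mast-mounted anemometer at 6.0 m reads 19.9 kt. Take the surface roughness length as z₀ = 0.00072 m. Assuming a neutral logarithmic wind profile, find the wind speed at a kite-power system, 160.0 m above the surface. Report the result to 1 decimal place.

Log law: V(z) ∝ ln(z/z₀), so V₂/V₁ = ln(z₂/z₀) / ln(z₁/z₀).
ln(160.0/0.00072) = 12.3114, ln(6.0/0.00072) = 9.0280
V₂ = 19.9 × 12.3114/9.0280 = 19.9 × 1.3637 = 27.1375 kt

27.1 kt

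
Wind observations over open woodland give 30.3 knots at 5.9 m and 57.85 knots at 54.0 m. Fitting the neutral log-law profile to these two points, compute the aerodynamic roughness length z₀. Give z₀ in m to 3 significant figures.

z₀ ≈ 0.517 m

Log law: V(z) ∝ ln(z/z₀). With r = V₁/V₂ = 30.3/57.85 = 0.52377,
r · ln(z₂/z₀) = ln(z₁/z₀) ⇒ ln z₀ = (ln z₁ − r·ln z₂)/(1 − r)
ln z₀ = (1.77495 − 0.52377×3.98898) / 0.47623 = -0.6601
z₀ = exp(-0.6601) = 0.5168 m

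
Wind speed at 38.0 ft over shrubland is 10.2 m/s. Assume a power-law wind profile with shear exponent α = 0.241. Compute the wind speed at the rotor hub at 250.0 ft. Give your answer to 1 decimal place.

16.1 m/s

Power-law profile: V₂ = V₁ · (z₂/z₁)^α
V₂ = 10.2 × (250.0/38.0)^0.241 = 10.2 × (6.5789)^0.241
    = 10.2 × 1.5746 = 16.0611 m/s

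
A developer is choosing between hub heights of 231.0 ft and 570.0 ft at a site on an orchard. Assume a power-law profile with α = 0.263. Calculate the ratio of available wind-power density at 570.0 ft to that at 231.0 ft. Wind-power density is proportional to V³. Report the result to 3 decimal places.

Speed ratio: V_B/V_A = (z_B/z_A)^α = (570.0/231.0)^0.263 = (2.4675)^0.263 = 1.26813
Power-density ratio: P_B/P_A = (V_B/V_A)³ = (1.26813)³ = 2.03937

2.039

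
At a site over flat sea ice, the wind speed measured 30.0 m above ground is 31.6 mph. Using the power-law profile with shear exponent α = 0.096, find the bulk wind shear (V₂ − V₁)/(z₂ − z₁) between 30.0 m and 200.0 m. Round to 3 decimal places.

0.037 mph/m

Power law: V₂ = V₁ · (z₂/z₁)^α = 31.6 × (6.6667)^0.096 = 37.9125 mph
ΔV/Δz = (37.9125 − 31.6)/(200.0 − 30.0) = 6.3125/170.0000 = 0.03713 mph/m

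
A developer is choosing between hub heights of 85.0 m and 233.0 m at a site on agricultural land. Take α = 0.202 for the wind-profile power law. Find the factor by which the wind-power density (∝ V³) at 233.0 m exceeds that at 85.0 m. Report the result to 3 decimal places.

Speed ratio: V_B/V_A = (z_B/z_A)^α = (233.0/85.0)^0.202 = (2.7412)^0.202 = 1.22592
Power-density ratio: P_B/P_A = (V_B/V_A)³ = (1.22592)³ = 1.84243

1.842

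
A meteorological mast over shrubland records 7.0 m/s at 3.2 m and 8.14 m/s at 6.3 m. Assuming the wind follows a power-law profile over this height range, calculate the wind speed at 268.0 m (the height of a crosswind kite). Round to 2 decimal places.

18.77 m/s

First find α: α = ln(V₂/V₁)/ln(z₂/z₁) = ln(8.14/7.0)/ln(6.3/3.2) = 0.15088/0.67740 = 0.2227
Extrapolate from 6.3 m to 268.0 m: V₃ = 8.14 × (268.0/6.3)^0.2227 = 8.14 × 2.3056 = 18.7678 m/s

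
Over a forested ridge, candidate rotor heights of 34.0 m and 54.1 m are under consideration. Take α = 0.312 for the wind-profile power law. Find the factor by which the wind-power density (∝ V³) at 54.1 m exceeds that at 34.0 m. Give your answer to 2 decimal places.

Speed ratio: V_B/V_A = (z_B/z_A)^α = (54.1/34.0)^0.312 = (1.5912)^0.312 = 1.15594
Power-density ratio: P_B/P_A = (V_B/V_A)³ = (1.15594)³ = 1.54457

1.54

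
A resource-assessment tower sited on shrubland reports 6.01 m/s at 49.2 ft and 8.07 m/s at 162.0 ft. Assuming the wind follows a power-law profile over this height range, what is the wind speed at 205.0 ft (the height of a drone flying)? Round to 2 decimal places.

First find α: α = ln(V₂/V₁)/ln(z₂/z₁) = ln(8.07/6.01)/ln(162.0/49.2) = 0.29473/1.19170 = 0.2473
Extrapolate from 162.0 ft to 205.0 ft: V₃ = 8.07 × (205.0/162.0)^0.2473 = 8.07 × 1.0600 = 8.5538 m/s

8.55 m/s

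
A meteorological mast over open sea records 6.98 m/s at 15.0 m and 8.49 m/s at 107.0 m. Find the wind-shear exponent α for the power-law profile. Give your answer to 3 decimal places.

α ≈ 0.100

Power law: V₂/V₁ = (z₂/z₁)^α ⇒ α = ln(V₂/V₁) / ln(z₂/z₁)
α = ln(8.49/6.98) / ln(107.0/15.0) = ln(1.2163) / ln(7.1333)
  = 0.19584 / 1.96478 = 0.09968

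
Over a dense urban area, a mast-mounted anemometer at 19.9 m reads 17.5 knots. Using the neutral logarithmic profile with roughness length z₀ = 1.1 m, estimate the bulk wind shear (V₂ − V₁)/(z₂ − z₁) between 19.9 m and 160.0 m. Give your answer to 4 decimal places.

0.0899 knots/m

Log law: V₂ = V₁ · ln(z₂/z₀)/ln(z₁/z₀) = 17.5 × 4.9799/2.8954 = 30.0985 knots
ΔV/Δz = (30.0985 − 17.5)/(160.0 − 19.9) = 12.5985/140.1000 = 0.08993 knots/m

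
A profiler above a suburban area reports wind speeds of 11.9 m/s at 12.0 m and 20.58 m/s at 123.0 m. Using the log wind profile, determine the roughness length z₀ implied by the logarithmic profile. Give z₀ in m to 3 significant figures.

Log law: V(z) ∝ ln(z/z₀). With r = V₁/V₂ = 11.9/20.58 = 0.57823,
r · ln(z₂/z₀) = ln(z₁/z₀) ⇒ ln z₀ = (ln z₁ − r·ln z₂)/(1 − r)
ln z₀ = (2.48491 − 0.57823×4.81218) / 0.42177 = -0.7057
z₀ = exp(-0.7057) = 0.4938 m

z₀ ≈ 0.494 m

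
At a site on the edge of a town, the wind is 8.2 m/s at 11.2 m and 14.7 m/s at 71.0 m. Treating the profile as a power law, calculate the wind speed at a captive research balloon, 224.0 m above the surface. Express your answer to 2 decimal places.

21.14 m/s

First find α: α = ln(V₂/V₁)/ln(z₂/z₁) = ln(14.7/8.2)/ln(71.0/11.2) = 0.58371/1.84677 = 0.3161
Extrapolate from 71.0 m to 224.0 m: V₃ = 14.7 × (224.0/71.0)^0.3161 = 14.7 × 1.4379 = 21.1366 m/s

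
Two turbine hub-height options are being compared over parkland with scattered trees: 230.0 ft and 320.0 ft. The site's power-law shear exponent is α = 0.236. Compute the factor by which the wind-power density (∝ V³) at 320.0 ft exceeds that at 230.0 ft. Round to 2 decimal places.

Speed ratio: V_B/V_A = (z_B/z_A)^α = (320.0/230.0)^0.236 = (1.3913)^0.236 = 1.08105
Power-density ratio: P_B/P_A = (V_B/V_A)³ = (1.08105)³ = 1.26341

1.26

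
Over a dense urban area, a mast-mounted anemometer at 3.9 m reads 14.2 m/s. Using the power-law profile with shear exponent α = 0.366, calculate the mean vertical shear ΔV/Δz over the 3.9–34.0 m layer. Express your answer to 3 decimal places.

0.570 m/s/m

Power law: V₂ = V₁ · (z₂/z₁)^α = 14.2 × (8.7179)^0.366 = 31.3675 m/s
ΔV/Δz = (31.3675 − 14.2)/(34.0 − 3.9) = 17.1675/30.1000 = 0.57035 m/s/m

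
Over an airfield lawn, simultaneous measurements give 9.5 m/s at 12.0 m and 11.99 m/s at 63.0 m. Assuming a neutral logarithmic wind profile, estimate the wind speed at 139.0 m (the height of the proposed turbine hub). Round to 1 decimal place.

Log law: V ∝ ln(z/z₀). From the pair, with r = V₁/V₂ = 0.79233,
ln z₀ = (ln z₁ − r·ln z₂)/(1 − r) = (2.4849 − 0.79233×4.1431)/0.20767 = -3.8417 → z₀ = 0.02146 m
V₃ = V₁ · ln(z₃/z₀)/ln(z₁/z₀) = 9.5 × 8.7761/6.3266 = 13.1783 m/s

13.2 m/s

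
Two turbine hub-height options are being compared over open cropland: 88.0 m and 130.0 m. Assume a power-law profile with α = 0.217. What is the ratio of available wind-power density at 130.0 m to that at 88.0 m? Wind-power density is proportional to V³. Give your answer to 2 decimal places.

1.29

Speed ratio: V_B/V_A = (z_B/z_A)^α = (130.0/88.0)^0.217 = (1.4773)^0.217 = 1.08836
Power-density ratio: P_B/P_A = (V_B/V_A)³ = (1.08836)³ = 1.28920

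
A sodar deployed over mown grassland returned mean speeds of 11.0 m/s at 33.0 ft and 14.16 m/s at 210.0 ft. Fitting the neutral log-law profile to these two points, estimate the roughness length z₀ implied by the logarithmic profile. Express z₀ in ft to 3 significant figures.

Log law: V(z) ∝ ln(z/z₀). With r = V₁/V₂ = 11.0/14.16 = 0.77684,
r · ln(z₂/z₀) = ln(z₁/z₀) ⇒ ln z₀ = (ln z₁ − r·ln z₂)/(1 − r)
ln z₀ = (3.49651 − 0.77684×5.34711) / 0.22316 = -2.9455
z₀ = exp(-2.9455) = 0.05258 ft

z₀ ≈ 0.0526 ft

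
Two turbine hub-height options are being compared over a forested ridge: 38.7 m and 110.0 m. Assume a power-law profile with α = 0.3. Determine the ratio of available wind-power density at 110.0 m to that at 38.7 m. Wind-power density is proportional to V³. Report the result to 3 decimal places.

2.560

Speed ratio: V_B/V_A = (z_B/z_A)^α = (110.0/38.7)^0.3 = (2.8424)^0.3 = 1.36806
Power-density ratio: P_B/P_A = (V_B/V_A)³ = (1.36806)³ = 2.56043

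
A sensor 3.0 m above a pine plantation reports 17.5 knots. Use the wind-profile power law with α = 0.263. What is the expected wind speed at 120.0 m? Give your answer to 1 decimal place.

46.2 knots

Power-law profile: V₂ = V₁ · (z₂/z₁)^α
V₂ = 17.5 × (120.0/3.0)^0.263 = 17.5 × (40.0000)^0.263
    = 17.5 × 2.6384 = 46.1721 knots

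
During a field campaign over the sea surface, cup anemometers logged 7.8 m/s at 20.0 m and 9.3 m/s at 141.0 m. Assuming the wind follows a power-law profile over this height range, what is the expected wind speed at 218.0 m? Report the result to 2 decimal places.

First find α: α = ln(V₂/V₁)/ln(z₂/z₁) = ln(9.3/7.8)/ln(141.0/20.0) = 0.17589/1.95303 = 0.0901
Extrapolate from 141.0 m to 218.0 m: V₃ = 9.3 × (218.0/141.0)^0.0901 = 9.3 × 1.0400 = 9.6722 m/s

9.67 m/s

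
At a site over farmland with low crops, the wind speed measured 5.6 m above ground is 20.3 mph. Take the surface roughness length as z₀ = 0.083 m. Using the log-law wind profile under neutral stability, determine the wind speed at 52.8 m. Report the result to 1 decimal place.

31.1 mph

Log law: V(z) ∝ ln(z/z₀), so V₂/V₁ = ln(z₂/z₀) / ln(z₁/z₀).
ln(52.8/0.083) = 6.4554, ln(5.6/0.083) = 4.2117
V₂ = 20.3 × 6.4554/4.2117 = 20.3 × 1.5327 = 31.1147 mph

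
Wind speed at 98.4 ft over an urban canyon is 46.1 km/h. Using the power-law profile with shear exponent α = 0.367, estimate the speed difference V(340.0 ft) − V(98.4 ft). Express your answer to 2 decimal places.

26.56 km/h

Power law: V₂ = V₁ · (z₂/z₁)^α = 46.1 × (3.4553)^0.367 = 72.6649 km/h
ΔV = 72.6649 − 46.1 = 26.5649 km/h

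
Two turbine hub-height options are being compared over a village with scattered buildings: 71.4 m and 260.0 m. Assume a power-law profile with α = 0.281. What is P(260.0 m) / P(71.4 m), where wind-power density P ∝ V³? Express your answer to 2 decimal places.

Speed ratio: V_B/V_A = (z_B/z_A)^α = (260.0/71.4)^0.281 = (3.6415)^0.281 = 1.43787
Power-density ratio: P_B/P_A = (V_B/V_A)³ = (1.43787)³ = 2.97273

2.97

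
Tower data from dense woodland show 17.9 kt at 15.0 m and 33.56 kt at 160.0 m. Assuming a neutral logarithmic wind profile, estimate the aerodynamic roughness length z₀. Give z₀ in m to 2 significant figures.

Log law: V(z) ∝ ln(z/z₀). With r = V₁/V₂ = 17.9/33.56 = 0.53337,
r · ln(z₂/z₀) = ln(z₁/z₀) ⇒ ln z₀ = (ln z₁ − r·ln z₂)/(1 − r)
ln z₀ = (2.70805 − 0.53337×5.07517) / 0.46663 = 0.0023
z₀ = exp(0.0023) = 1.002 m

z₀ ≈ 1.0 m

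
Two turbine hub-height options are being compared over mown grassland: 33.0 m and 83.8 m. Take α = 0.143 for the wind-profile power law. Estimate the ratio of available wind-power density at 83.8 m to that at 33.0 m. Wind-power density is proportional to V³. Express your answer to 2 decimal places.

Speed ratio: V_B/V_A = (z_B/z_A)^α = (83.8/33.0)^0.143 = (2.5394)^0.143 = 1.14255
Power-density ratio: P_B/P_A = (V_B/V_A)³ = (1.14255)³ = 1.49152

1.49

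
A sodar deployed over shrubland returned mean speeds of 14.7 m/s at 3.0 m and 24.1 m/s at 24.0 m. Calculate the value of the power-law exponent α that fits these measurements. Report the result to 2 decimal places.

α ≈ 0.24

Power law: V₂/V₁ = (z₂/z₁)^α ⇒ α = ln(V₂/V₁) / ln(z₂/z₁)
α = ln(24.1/14.7) / ln(24.0/3.0) = ln(1.6395) / ln(8.0000)
  = 0.49436 / 2.07944 = 0.23774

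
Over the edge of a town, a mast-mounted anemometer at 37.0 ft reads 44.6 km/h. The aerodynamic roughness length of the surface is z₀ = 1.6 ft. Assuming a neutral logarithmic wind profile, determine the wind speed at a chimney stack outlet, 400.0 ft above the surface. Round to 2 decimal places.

Log law: V(z) ∝ ln(z/z₀), so V₂/V₁ = ln(z₂/z₀) / ln(z₁/z₀).
ln(400.0/1.6) = 5.5215, ln(37.0/1.6) = 3.1409
V₂ = 44.6 × 5.5215/3.1409 = 44.6 × 1.7579 = 78.4030 km/h

78.40 km/h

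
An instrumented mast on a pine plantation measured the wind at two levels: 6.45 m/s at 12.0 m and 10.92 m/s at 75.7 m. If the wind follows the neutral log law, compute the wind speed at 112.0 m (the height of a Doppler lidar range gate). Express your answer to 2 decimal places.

Log law: V ∝ ln(z/z₀). From the pair, with r = V₁/V₂ = 0.59066,
ln z₀ = (ln z₁ − r·ln z₂)/(1 − r) = (2.4849 − 0.59066×4.3268)/0.40934 = -0.1728 → z₀ = 0.8413 m
V₃ = V₁ · ln(z₃/z₀)/ln(z₁/z₀) = 6.45 × 4.8913/2.6577 = 11.8707 m/s

11.87 m/s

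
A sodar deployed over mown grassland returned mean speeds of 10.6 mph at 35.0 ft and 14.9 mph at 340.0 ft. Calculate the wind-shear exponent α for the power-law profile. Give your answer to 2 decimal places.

α ≈ 0.15

Power law: V₂/V₁ = (z₂/z₁)^α ⇒ α = ln(V₂/V₁) / ln(z₂/z₁)
α = ln(14.9/10.6) / ln(340.0/35.0) = ln(1.4057) / ln(9.7143)
  = 0.34051 / 2.27360 = 0.14977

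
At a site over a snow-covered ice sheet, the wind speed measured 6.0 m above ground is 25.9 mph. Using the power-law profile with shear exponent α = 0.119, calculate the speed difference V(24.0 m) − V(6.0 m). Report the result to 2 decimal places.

4.65 mph

Power law: V₂ = V₁ · (z₂/z₁)^α = 25.9 × (4.0000)^0.119 = 30.5453 mph
ΔV = 30.5453 − 25.9 = 4.6453 mph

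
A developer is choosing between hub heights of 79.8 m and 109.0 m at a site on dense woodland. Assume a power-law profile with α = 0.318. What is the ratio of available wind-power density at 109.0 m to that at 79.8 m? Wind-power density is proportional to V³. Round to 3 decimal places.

Speed ratio: V_B/V_A = (z_B/z_A)^α = (109.0/79.8)^0.318 = (1.3659)^0.318 = 1.10424
Power-density ratio: P_B/P_A = (V_B/V_A)³ = (1.10424)³ = 1.34646

1.346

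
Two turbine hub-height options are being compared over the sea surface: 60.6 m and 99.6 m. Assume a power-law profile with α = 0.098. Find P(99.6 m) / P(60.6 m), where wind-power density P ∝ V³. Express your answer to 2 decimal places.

1.16

Speed ratio: V_B/V_A = (z_B/z_A)^α = (99.6/60.6)^0.098 = (1.6436)^0.098 = 1.04990
Power-density ratio: P_B/P_A = (V_B/V_A)³ = (1.04990)³ = 1.15729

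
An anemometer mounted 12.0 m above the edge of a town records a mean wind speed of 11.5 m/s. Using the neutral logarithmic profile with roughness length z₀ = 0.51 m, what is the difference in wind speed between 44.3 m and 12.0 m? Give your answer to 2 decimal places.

4.76 m/s

Log law: V₂ = V₁ · ln(z₂/z₀)/ln(z₁/z₀) = 11.5 × 4.4643/3.1583 = 16.2558 m/s
ΔV = 16.2558 − 11.5 = 4.7558 m/s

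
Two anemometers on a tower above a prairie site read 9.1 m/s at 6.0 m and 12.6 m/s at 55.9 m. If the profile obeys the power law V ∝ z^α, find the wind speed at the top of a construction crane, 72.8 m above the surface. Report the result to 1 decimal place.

First find α: α = ln(V₂/V₁)/ln(z₂/z₁) = ln(12.6/9.1)/ln(55.9/6.0) = 0.32542/2.23180 = 0.1458
Extrapolate from 55.9 m to 72.8 m: V₃ = 12.6 × (72.8/55.9)^0.1458 = 12.6 × 1.0393 = 13.0948 m/s

13.1 m/s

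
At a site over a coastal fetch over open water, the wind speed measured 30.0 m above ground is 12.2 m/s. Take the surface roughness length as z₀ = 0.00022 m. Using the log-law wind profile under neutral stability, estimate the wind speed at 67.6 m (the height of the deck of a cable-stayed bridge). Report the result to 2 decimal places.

13.04 m/s

Log law: V(z) ∝ ln(z/z₀), so V₂/V₁ = ln(z₂/z₀) / ln(z₁/z₀).
ln(67.6/0.00022) = 12.6355, ln(30.0/0.00022) = 11.8231
V₂ = 12.2 × 12.6355/11.8231 = 12.2 × 1.0687 = 13.0383 m/s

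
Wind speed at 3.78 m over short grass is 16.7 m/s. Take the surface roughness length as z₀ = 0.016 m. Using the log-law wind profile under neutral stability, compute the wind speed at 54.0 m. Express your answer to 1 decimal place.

24.8 m/s

Log law: V(z) ∝ ln(z/z₀), so V₂/V₁ = ln(z₂/z₀) / ln(z₁/z₀).
ln(54.0/0.016) = 8.1242, ln(3.78/0.016) = 5.4649
V₂ = 16.7 × 8.1242/5.4649 = 16.7 × 1.4866 = 24.8264 m/s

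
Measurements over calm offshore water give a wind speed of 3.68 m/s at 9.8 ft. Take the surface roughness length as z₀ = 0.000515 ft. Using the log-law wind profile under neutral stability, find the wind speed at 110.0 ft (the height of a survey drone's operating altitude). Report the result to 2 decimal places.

4.58 m/s

Log law: V(z) ∝ ln(z/z₀), so V₂/V₁ = ln(z₂/z₀) / ln(z₁/z₀).
ln(110.0/0.000515) = 12.2718, ln(9.8/0.000515) = 9.8537
V₂ = 3.68 × 12.2718/9.8537 = 3.68 × 1.2454 = 4.5831 m/s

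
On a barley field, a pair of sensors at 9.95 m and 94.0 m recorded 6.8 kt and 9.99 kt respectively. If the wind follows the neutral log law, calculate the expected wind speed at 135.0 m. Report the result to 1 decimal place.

10.5 kt

Log law: V ∝ ln(z/z₀). From the pair, with r = V₁/V₂ = 0.68068,
ln z₀ = (ln z₁ − r·ln z₂)/(1 − r) = (2.2976 − 0.68068×4.5433)/0.31932 = -2.4895 → z₀ = 0.08295 m
V₃ = V₁ · ln(z₃/z₀)/ln(z₁/z₀) = 6.8 × 7.3948/4.7871 = 10.5042 kt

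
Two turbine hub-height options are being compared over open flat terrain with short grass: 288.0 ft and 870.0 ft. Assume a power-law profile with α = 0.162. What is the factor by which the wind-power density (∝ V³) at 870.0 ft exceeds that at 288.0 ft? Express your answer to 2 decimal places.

Speed ratio: V_B/V_A = (z_B/z_A)^α = (870.0/288.0)^0.162 = (3.0208)^0.162 = 1.19614
Power-density ratio: P_B/P_A = (V_B/V_A)³ = (1.19614)³ = 1.71136

1.71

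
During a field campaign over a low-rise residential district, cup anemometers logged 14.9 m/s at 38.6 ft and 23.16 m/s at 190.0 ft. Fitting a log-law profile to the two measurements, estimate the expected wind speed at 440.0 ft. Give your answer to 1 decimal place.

Log law: V ∝ ln(z/z₀). From the pair, with r = V₁/V₂ = 0.64335,
ln z₀ = (ln z₁ − r·ln z₂)/(1 − r) = (3.6533 − 0.64335×5.2470)/0.35665 = 0.7783 → z₀ = 2.178 ft
V₃ = V₁ · ln(z₃/z₀)/ln(z₁/z₀) = 14.9 × 5.3085/2.8750 = 27.5122 m/s

27.5 m/s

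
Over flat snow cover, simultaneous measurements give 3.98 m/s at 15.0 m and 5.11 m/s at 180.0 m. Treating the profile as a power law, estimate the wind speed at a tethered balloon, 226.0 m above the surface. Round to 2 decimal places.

First find α: α = ln(V₂/V₁)/ln(z₂/z₁) = ln(5.11/3.98)/ln(180.0/15.0) = 0.24992/2.48491 = 0.1006
Extrapolate from 180.0 m to 226.0 m: V₃ = 5.11 × (226.0/180.0)^0.1006 = 5.11 × 1.0232 = 5.2283 m/s

5.23 m/s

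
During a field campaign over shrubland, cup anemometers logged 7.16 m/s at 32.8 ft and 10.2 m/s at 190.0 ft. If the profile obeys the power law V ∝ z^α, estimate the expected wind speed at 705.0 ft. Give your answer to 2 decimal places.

First find α: α = ln(V₂/V₁)/ln(z₂/z₁) = ln(10.2/7.16)/ln(190.0/32.8) = 0.35388/1.75660 = 0.2015
Extrapolate from 190.0 ft to 705.0 ft: V₃ = 10.2 × (705.0/190.0)^0.2015 = 10.2 × 1.3023 = 13.2836 m/s

13.28 m/s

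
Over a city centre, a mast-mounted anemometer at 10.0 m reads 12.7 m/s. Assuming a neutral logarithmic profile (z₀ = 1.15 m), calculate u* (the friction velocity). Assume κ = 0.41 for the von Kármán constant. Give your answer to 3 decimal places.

Log law: V(z) = (u*/κ) · ln(z/z₀) ⇒ u* = κ · V / ln(z/z₀)
u* = 0.41 × 12.7 / ln(10.0/1.15) = 0.41 × 12.7 / 2.1628
   = 5.2070 / 2.1628 = 2.4075 m/s

u* ≈ 2.408 m/s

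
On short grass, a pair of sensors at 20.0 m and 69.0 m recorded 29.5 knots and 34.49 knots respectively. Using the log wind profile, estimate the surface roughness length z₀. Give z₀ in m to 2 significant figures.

z₀ ≈ 0.013 m

Log law: V(z) ∝ ln(z/z₀). With r = V₁/V₂ = 29.5/34.49 = 0.85532,
r · ln(z₂/z₀) = ln(z₁/z₀) ⇒ ln z₀ = (ln z₁ − r·ln z₂)/(1 − r)
ln z₀ = (2.99573 − 0.85532×4.23411) / 0.14468 = -4.3253
z₀ = exp(-4.3253) = 0.01323 m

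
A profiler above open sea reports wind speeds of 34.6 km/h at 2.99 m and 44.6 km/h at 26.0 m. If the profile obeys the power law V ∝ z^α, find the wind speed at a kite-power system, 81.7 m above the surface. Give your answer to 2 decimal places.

First find α: α = ln(V₂/V₁)/ln(z₂/z₁) = ln(44.6/34.6)/ln(26.0/2.99) = 0.25388/2.16282 = 0.1174
Extrapolate from 26.0 m to 81.7 m: V₃ = 44.6 × (81.7/26.0)^0.1174 = 44.6 × 1.1438 = 51.0157 km/h

51.02 km/h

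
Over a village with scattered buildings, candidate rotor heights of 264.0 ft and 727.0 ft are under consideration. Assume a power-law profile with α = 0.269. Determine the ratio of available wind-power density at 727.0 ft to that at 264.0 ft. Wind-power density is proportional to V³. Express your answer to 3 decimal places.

2.265

Speed ratio: V_B/V_A = (z_B/z_A)^α = (727.0/264.0)^0.269 = (2.7538)^0.269 = 1.31323
Power-density ratio: P_B/P_A = (V_B/V_A)³ = (1.31323)³ = 2.26477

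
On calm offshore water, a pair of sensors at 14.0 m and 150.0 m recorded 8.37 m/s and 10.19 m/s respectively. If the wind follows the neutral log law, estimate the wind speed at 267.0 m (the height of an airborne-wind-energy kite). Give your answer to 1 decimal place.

Log law: V ∝ ln(z/z₀). From the pair, with r = V₁/V₂ = 0.82139,
ln z₀ = (ln z₁ − r·ln z₂)/(1 − r) = (2.6391 − 0.82139×5.0106)/0.17861 = -8.2676 → z₀ = 0.0002567 m
V₃ = V₁ · ln(z₃/z₀)/ln(z₁/z₀) = 8.37 × 13.8548/10.9067 = 10.6325 m/s

10.6 m/s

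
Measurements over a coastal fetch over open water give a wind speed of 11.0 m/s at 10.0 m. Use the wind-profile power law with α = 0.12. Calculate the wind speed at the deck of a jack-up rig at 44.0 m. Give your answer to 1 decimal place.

Power-law profile: V₂ = V₁ · (z₂/z₁)^α
V₂ = 11.0 × (44.0/10.0)^0.12 = 11.0 × (4.4000)^0.12
    = 11.0 × 1.1946 = 13.1404 m/s

13.1 m/s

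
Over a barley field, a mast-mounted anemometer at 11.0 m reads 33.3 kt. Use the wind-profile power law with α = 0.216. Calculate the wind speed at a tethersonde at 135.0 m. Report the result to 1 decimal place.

Power-law profile: V₂ = V₁ · (z₂/z₁)^α
V₂ = 33.3 × (135.0/11.0)^0.216 = 33.3 × (12.2727)^0.216
    = 33.3 × 1.7187 = 57.2342 kt

57.2 kt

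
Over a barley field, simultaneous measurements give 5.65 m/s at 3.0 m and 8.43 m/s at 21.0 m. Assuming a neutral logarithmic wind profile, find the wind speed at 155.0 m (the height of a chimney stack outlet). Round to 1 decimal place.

Log law: V ∝ ln(z/z₀). From the pair, with r = V₁/V₂ = 0.67023,
ln z₀ = (ln z₁ − r·ln z₂)/(1 − r) = (1.0986 − 0.67023×3.0445)/0.32977 = -2.8562 → z₀ = 0.05749 m
V₃ = V₁ · ln(z₃/z₀)/ln(z₁/z₀) = 5.65 × 7.8996/3.9548 = 11.2857 m/s

11.3 m/s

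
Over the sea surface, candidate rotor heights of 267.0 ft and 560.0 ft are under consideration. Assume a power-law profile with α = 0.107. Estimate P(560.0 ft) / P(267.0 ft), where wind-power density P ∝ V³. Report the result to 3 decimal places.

Speed ratio: V_B/V_A = (z_B/z_A)^α = (560.0/267.0)^0.107 = (2.0974)^0.107 = 1.08248
Power-density ratio: P_B/P_A = (V_B/V_A)³ = (1.08248)³ = 1.26841

1.268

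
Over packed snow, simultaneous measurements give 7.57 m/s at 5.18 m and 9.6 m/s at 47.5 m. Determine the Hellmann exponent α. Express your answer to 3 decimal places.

α ≈ 0.107

Power law: V₂/V₁ = (z₂/z₁)^α ⇒ α = ln(V₂/V₁) / ln(z₂/z₁)
α = ln(9.6/7.57) / ln(47.5/5.18) = ln(1.2682) / ln(9.1699)
  = 0.23757 / 2.21592 = 0.10721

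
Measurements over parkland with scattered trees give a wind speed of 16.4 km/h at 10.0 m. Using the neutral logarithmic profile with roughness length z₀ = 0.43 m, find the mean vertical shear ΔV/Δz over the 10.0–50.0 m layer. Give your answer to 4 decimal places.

0.2097 km/h/m

Log law: V₂ = V₁ · ln(z₂/z₀)/ln(z₁/z₀) = 16.4 × 4.7560/3.1466 = 24.7885 km/h
ΔV/Δz = (24.7885 − 16.4)/(50.0 − 10.0) = 8.3885/40.0000 = 0.20971 km/h/m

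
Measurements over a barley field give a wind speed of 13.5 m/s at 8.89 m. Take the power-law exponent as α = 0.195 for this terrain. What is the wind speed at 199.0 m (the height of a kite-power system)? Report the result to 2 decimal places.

24.75 m/s

Power-law profile: V₂ = V₁ · (z₂/z₁)^α
V₂ = 13.5 × (199.0/8.89)^0.195 = 13.5 × (22.3847)^0.195
    = 13.5 × 1.8333 = 24.7499 m/s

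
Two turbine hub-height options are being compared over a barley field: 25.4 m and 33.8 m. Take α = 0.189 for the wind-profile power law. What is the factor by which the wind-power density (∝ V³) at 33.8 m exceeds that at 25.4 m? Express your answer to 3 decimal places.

1.176

Speed ratio: V_B/V_A = (z_B/z_A)^α = (33.8/25.4)^0.189 = (1.3307)^0.189 = 1.05548
Power-density ratio: P_B/P_A = (V_B/V_A)³ = (1.05548)³ = 1.17586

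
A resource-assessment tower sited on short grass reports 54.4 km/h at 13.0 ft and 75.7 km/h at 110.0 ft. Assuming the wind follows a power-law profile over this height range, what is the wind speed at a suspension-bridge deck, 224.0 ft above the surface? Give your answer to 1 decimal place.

84.5 km/h

First find α: α = ln(V₂/V₁)/ln(z₂/z₁) = ln(75.7/54.4)/ln(110.0/13.0) = 0.33041/2.13553 = 0.1547
Extrapolate from 110.0 ft to 224.0 ft: V₃ = 75.7 × (224.0/110.0)^0.1547 = 75.7 × 1.1163 = 84.5050 km/h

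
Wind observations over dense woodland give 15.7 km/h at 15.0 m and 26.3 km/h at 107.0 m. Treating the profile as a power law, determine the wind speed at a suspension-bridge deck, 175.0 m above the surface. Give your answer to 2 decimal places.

29.93 km/h

First find α: α = ln(V₂/V₁)/ln(z₂/z₁) = ln(26.3/15.7)/ln(107.0/15.0) = 0.51591/1.96478 = 0.2626
Extrapolate from 107.0 m to 175.0 m: V₃ = 26.3 × (175.0/107.0)^0.2626 = 26.3 × 1.1379 = 29.9266 km/h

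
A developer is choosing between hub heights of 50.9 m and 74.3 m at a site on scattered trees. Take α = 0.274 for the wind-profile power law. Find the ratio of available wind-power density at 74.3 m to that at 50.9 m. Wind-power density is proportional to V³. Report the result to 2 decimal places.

1.36

Speed ratio: V_B/V_A = (z_B/z_A)^α = (74.3/50.9)^0.274 = (1.4597)^0.274 = 1.10920
Power-density ratio: P_B/P_A = (V_B/V_A)³ = (1.10920)³ = 1.36468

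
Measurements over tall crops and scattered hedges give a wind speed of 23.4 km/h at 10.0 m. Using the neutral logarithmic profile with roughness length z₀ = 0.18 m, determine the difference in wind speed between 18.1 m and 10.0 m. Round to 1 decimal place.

3.5 km/h

Log law: V₂ = V₁ · ln(z₂/z₀)/ln(z₁/z₀) = 23.4 × 4.6107/4.0174 = 26.8559 km/h
ΔV = 26.8559 − 23.4 = 3.4559 km/h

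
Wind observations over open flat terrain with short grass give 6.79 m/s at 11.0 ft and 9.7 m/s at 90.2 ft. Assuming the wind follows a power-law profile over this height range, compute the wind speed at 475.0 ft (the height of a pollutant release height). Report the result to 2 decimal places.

12.86 m/s

First find α: α = ln(V₂/V₁)/ln(z₂/z₁) = ln(9.7/6.79)/ln(90.2/11.0) = 0.35667/2.10413 = 0.1695
Extrapolate from 90.2 ft to 475.0 ft: V₃ = 9.7 × (475.0/90.2)^0.1695 = 9.7 × 1.3253 = 12.8550 m/s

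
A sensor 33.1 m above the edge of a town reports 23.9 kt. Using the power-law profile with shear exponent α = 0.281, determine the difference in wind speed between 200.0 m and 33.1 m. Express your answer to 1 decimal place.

15.7 kt

Power law: V₂ = V₁ · (z₂/z₁)^α = 23.9 × (6.0423)^0.281 = 39.6201 kt
ΔV = 39.6201 − 23.9 = 15.7201 kt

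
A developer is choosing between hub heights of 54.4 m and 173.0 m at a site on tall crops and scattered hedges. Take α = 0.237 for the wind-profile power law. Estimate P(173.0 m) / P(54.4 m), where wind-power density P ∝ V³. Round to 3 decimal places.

Speed ratio: V_B/V_A = (z_B/z_A)^α = (173.0/54.4)^0.237 = (3.1801)^0.237 = 1.31547
Power-density ratio: P_B/P_A = (V_B/V_A)³ = (1.31547)³ = 2.27635

2.276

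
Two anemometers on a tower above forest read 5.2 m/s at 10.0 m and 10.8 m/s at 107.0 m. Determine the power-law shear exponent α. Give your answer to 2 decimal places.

Power law: V₂/V₁ = (z₂/z₁)^α ⇒ α = ln(V₂/V₁) / ln(z₂/z₁)
α = ln(10.8/5.2) / ln(107.0/10.0) = ln(2.0769) / ln(10.7000)
  = 0.73089 / 2.37024 = 0.30836

α ≈ 0.31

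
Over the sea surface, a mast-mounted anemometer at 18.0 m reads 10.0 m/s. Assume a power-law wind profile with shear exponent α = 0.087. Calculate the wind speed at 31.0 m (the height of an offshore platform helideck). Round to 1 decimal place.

10.5 m/s

Power-law profile: V₂ = V₁ · (z₂/z₁)^α
V₂ = 10.0 × (31.0/18.0)^0.087 = 10.0 × (1.7222)^0.087
    = 10.0 × 1.0484 = 10.4843 m/s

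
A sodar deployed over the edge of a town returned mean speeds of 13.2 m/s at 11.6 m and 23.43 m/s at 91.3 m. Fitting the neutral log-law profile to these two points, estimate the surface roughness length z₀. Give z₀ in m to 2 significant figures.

Log law: V(z) ∝ ln(z/z₀). With r = V₁/V₂ = 13.2/23.43 = 0.56338,
r · ln(z₂/z₀) = ln(z₁/z₀) ⇒ ln z₀ = (ln z₁ − r·ln z₂)/(1 − r)
ln z₀ = (2.45101 − 0.56338×4.51415) / 0.43662 = -0.2111
z₀ = exp(-0.2111) = 0.8097 m

z₀ ≈ 0.81 m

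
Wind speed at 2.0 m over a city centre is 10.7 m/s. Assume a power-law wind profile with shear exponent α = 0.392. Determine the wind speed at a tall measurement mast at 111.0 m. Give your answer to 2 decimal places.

51.66 m/s

Power-law profile: V₂ = V₁ · (z₂/z₁)^α
V₂ = 10.7 × (111.0/2.0)^0.392 = 10.7 × (55.5000)^0.392
    = 10.7 × 4.8280 = 51.6591 m/s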